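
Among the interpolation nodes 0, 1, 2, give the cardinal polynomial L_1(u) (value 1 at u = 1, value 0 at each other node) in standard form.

L_1(u) = -u^2 + 2u

L_1(u) = u(u - 2) / [(1)·(-1)]
       = (u^2 - 2u) / (-1)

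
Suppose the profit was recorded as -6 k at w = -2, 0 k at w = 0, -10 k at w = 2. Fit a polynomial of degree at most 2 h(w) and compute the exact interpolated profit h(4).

-36

Evaluate each Lagrange basis at w = 4:
L_0(4) = (4)·(2)/[(-2)·(-4)] = 1
L_1(4) = (6)·(2)/[(2)·(-2)] = -3
L_2(4) = (6)·(4)/[(4)·(2)] = 3
Sum: (-6)·(1) + 0 + (-10)·(3) = -36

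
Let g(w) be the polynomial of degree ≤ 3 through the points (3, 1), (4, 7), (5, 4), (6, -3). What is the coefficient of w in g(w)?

230/3

Build the Lagrange basis polynomials:
L_0(w) = (w - 4)(w - 5)(w - 6) / [-6] = -(1/6)w^3 + (5/2)w^2 - (37/3)w + 20
L_1(w) = (w - 3)(w - 5)(w - 6) / [2] = (1/2)w^3 - 7w^2 + (63/2)w - 45
L_2(w) = (w - 3)(w - 4)(w - 6) / [-2] = -(1/2)w^3 + (13/2)w^2 - 27w + 36
L_3(w) = (w - 3)(w - 4)(w - 5) / [6] = (1/6)w^3 - 2w^2 + (47/6)w - 10
g(w) = 1·L_0 + 7·L_1 + 4·L_2 + (-3)·L_3
Only the coefficient of w is needed; take it from each L_i and combine:
1·(-37/3) + 7·(63/2) + 4·(-27) + (-3)·(47/6) = 230/3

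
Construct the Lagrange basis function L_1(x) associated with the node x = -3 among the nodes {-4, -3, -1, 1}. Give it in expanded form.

L_1(x) = (1/8)x^3 + (1/2)x^2 - (1/8)x - 1/2

L_1(x) = (x + 4)(x + 1)(x - 1) / [(1)·(-2)·(-4)]
       = (x^3 + 4x^2 - x - 4) / (8)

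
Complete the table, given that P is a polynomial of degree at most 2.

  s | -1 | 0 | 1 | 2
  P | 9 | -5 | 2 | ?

30

The 3 known values determine P uniquely (degree ≤ 2).
L_0(2) = (2)·(1)/[(-1)·(-2)] = 1
L_1(2) = (3)·(1)/[(1)·(-1)] = -3
L_2(2) = (3)·(2)/[(2)·(1)] = 3
Sum: 9·(1) + (-5)·(-3) + 2·(3) = 30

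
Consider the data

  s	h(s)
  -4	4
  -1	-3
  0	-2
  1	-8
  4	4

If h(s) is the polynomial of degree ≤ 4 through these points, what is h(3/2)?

-1611/128

Evaluate each Lagrange basis at s = 3/2:
L_0(3/2) = (5/2)·(3/2)·(1/2)·(-5/2)/[(-3)·(-4)·(-5)·(-8)] = -5/512
L_1(3/2) = (11/2)·(3/2)·(1/2)·(-5/2)/[(3)·(-1)·(-2)·(-5)] = 11/32
L_2(3/2) = (11/2)·(5/2)·(1/2)·(-5/2)/[(4)·(1)·(-1)·(-4)] = -275/256
L_3(3/2) = (11/2)·(5/2)·(3/2)·(-5/2)/[(5)·(2)·(1)·(-3)] = 55/32
L_4(3/2) = (11/2)·(5/2)·(3/2)·(1/2)/[(8)·(5)·(4)·(3)] = 11/512
Sum: 4·(-5/512) + (-3)·(11/32) + (-2)·(-275/256) + (-8)·(55/32) + 4·(11/512) = -1611/128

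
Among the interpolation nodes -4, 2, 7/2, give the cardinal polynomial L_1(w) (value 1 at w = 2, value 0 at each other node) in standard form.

L_1(w) = -(1/9)w^2 - (1/18)w + 14/9

L_1(w) = (w + 4)(w - 7/2) / [(6)·(-3/2)]
       = (w^2 + (1/2)w - 14) / (-9)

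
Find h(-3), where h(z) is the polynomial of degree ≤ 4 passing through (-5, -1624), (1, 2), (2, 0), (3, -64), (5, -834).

-250

L_0(-3) = (-4)·(-5)·(-6)·(-8)/[(-6)·(-7)·(-8)·(-10)] = 2/7
L_1(-3) = (2)·(-5)·(-6)·(-8)/[(6)·(-1)·(-2)·(-4)] = 10
L_2(-3) = (2)·(-4)·(-6)·(-8)/[(7)·(1)·(-1)·(-3)] = -128/7
L_3(-3) = (2)·(-4)·(-5)·(-8)/[(8)·(2)·(1)·(-2)] = 10
L_4(-3) = (2)·(-4)·(-5)·(-6)/[(10)·(4)·(3)·(2)] = -1
Sum: (-1624)·(2/7) + 2·(10) + 0 + (-64)·(10) + (-834)·(-1) = -250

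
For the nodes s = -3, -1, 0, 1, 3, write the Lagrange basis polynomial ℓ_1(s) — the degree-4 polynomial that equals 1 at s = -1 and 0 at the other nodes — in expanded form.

ℓ_1(s) = -(1/16)s^4 + (1/16)s^3 + (9/16)s^2 - (9/16)s

ℓ_1(s) = (s + 3)s(s - 1)(s - 3) / [(2)·(-1)·(-2)·(-4)]
       = (s^4 - s^3 - 9s^2 + 9s) / (-16)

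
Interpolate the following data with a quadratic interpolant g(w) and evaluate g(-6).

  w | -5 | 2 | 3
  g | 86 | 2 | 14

122

Using Newton's divided-difference form:
g[-5,2] = (2 - 86) / (2 - (-5)) = -12
g[2,3] = (14 - 2) / (3 - 2) = 12
g[-5,2,3] = (12 - (-12)) / (3 - (-5)) = 3
g(-6) = 86 + (-12)·(-1) + 3·(-1)·(-8) = 122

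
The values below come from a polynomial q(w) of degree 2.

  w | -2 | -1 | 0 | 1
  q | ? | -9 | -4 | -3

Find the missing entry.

-18

The 3 known values determine q uniquely (degree ≤ 2).
Evaluate each Lagrange basis at w = -2:
L_0(-2) = (-2)·(-3)/[(-1)·(-2)] = 3
L_1(-2) = (-1)·(-3)/[(1)·(-1)] = -3
L_2(-2) = (-1)·(-2)/[(2)·(1)] = 1
Sum: (-9)·(3) + (-4)·(-3) + (-3)·(1) = -18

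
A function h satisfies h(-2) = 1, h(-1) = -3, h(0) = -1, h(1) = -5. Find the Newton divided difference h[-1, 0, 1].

h[-1,0] = (-1 - (-3)) / (0 - (-1)) = 2
h[0,1] = (-5 - (-1)) / (1 - 0) = -4
h[-1,0,1] = (-4 - 2) / (1 - (-1)) = -3

-3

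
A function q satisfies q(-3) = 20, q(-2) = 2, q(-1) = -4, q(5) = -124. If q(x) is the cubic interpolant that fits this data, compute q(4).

-64

Using Newton's divided-difference form:
q[-3,-2] = (2 - 20) / (-2 - (-3)) = -18
q[-2,-1] = (-4 - 2) / (-1 - (-2)) = -6
q[-1,5] = (-124 - (-4)) / (5 - (-1)) = -20
q[-3,-2,-1] = (-6 - (-18)) / (-1 - (-3)) = 6
q[-2,-1,5] = (-20 - (-6)) / (5 - (-2)) = -2
q[-3,-2,-1,5] = (-2 - 6) / (5 - (-3)) = -1
q(4) = 20 + (-18)·(7) + 6·(7)·(6) + (-1)·(7)·(6)·(5) = -64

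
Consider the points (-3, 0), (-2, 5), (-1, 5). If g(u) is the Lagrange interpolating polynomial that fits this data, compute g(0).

0

Evaluate each Lagrange basis at u = 0:
L_0(0) = (2)·(1)/[(-1)·(-2)] = 1
L_1(0) = (3)·(1)/[(1)·(-1)] = -3
L_2(0) = (3)·(2)/[(2)·(1)] = 3
Sum: 0 + 5·(-3) + 5·(3) = 0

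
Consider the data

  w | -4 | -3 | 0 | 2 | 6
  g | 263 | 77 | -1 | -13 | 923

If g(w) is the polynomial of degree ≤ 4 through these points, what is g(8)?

L_0(8) = (11)·(8)·(6)·(2)/[(-1)·(-4)·(-6)·(-10)] = 22/5
L_1(8) = (12)·(8)·(6)·(2)/[(1)·(-3)·(-5)·(-9)] = -128/15
L_2(8) = (12)·(11)·(6)·(2)/[(4)·(3)·(-2)·(-6)] = 11
L_3(8) = (12)·(11)·(8)·(2)/[(6)·(5)·(2)·(-4)] = -44/5
L_4(8) = (12)·(11)·(8)·(6)/[(10)·(9)·(6)·(4)] = 44/15
Sum: 263·(22/5) + 77·(-128/15) + (-1)·(11) + (-13)·(-44/5) + 923·(44/15) = 3311

3311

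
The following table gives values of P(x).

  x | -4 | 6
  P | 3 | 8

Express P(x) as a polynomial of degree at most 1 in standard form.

Build the Lagrange basis polynomials:
L_0(x) = (x - 6) / [-10] = -(1/10)x + 3/5
L_1(x) = (x + 4) / [10] = (1/10)x + 2/5
P(x) = 3·L_0 + 8·L_1
  3·L_0(x) = -(3/10)x + 9/5
  8·L_1(x) = (4/5)x + 16/5
Adding term by term: (1/2)x + 5

P(x) = (1/2)x + 5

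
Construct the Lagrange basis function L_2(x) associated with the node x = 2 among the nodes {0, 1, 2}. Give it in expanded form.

L_2(x) = (1/2)x^2 - (1/2)x

L_2(x) = x(x - 1) / [(2)·(1)]
       = (x^2 - x) / (2)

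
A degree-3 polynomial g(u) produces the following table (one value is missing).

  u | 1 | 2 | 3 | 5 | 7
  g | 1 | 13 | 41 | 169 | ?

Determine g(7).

433

The 4 known values determine g uniquely (degree ≤ 3).
L_0(7) = (5)·(4)·(2)/[(-1)·(-2)·(-4)] = -5
L_1(7) = (6)·(4)·(2)/[(1)·(-1)·(-3)] = 16
L_2(7) = (6)·(5)·(2)/[(2)·(1)·(-2)] = -15
L_3(7) = (6)·(5)·(4)/[(4)·(3)·(2)] = 5
Sum: 1·(-5) + 13·(16) + 41·(-15) + 169·(5) = 433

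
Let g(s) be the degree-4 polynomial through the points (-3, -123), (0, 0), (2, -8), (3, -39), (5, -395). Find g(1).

-3

Evaluate each Lagrange basis at s = 1:
L_0(1) = (1)·(-1)·(-2)·(-4)/[(-3)·(-5)·(-6)·(-8)] = -1/90
L_1(1) = (4)·(-1)·(-2)·(-4)/[(3)·(-2)·(-3)·(-5)] = 16/45
L_2(1) = (4)·(1)·(-2)·(-4)/[(5)·(2)·(-1)·(-3)] = 16/15
L_3(1) = (4)·(1)·(-1)·(-4)/[(6)·(3)·(1)·(-2)] = -4/9
L_4(1) = (4)·(1)·(-1)·(-2)/[(8)·(5)·(3)·(2)] = 1/30
Sum: (-123)·(-1/90) + 0 + (-8)·(16/15) + (-39)·(-4/9) + (-395)·(1/30) = -3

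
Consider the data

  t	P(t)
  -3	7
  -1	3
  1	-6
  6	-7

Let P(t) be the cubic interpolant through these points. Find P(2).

-433/42

Evaluate each Lagrange basis at t = 2:
L_0(2) = (3)·(1)·(-4)/[(-2)·(-4)·(-9)] = 1/6
L_1(2) = (5)·(1)·(-4)/[(2)·(-2)·(-7)] = -5/7
L_2(2) = (5)·(3)·(-4)/[(4)·(2)·(-5)] = 3/2
L_3(2) = (5)·(3)·(1)/[(9)·(7)·(5)] = 1/21
Sum: 7·(1/6) + 3·(-5/7) + (-6)·(3/2) + (-7)·(1/21) = -433/42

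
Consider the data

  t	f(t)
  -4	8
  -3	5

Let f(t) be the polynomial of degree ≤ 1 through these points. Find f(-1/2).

-5/2

Evaluate each Lagrange basis at t = -1/2:
L_0(-1/2) = (5/2)/[(-1)] = -5/2
L_1(-1/2) = (7/2)/[(1)] = 7/2
Sum: 8·(-5/2) + 5·(7/2) = -5/2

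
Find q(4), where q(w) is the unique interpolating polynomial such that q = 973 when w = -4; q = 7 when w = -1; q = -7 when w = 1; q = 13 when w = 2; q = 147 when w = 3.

Evaluate each Lagrange basis at w = 4:
L_0(4) = (5)·(3)·(2)·(1)/[(-3)·(-5)·(-6)·(-7)] = 1/21
L_1(4) = (8)·(3)·(2)·(1)/[(3)·(-2)·(-3)·(-4)] = -2/3
L_2(4) = (8)·(5)·(2)·(1)/[(5)·(2)·(-1)·(-2)] = 4
L_3(4) = (8)·(5)·(3)·(1)/[(6)·(3)·(1)·(-1)] = -20/3
L_4(4) = (8)·(5)·(3)·(2)/[(7)·(4)·(2)·(1)] = 30/7
Sum: 973·(1/21) + 7·(-2/3) + (-7)·(4) + 13·(-20/3) + 147·(30/7) = 557

557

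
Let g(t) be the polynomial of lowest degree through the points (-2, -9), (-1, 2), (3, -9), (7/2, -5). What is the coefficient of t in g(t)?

Build the Lagrange basis polynomials:
L_0(t) = (t + 1)(t - 3)(t - 7/2) / [-55/2] = -(2/55)t^3 + (1/5)t^2 - (8/55)t - 21/55
L_1(t) = (t + 2)(t - 3)(t - 7/2) / [18] = (1/18)t^3 - (1/4)t^2 - (5/36)t + 7/6
L_2(t) = (t + 2)(t + 1)(t - 7/2) / [-10] = -(1/10)t^3 + (1/20)t^2 + (17/20)t + 7/10
L_3(t) = (t + 2)(t + 1)(t - 3) / [99/8] = (8/99)t^3 - (56/99)t - 16/33
g(t) = (-9)·L_0 + 2·L_1 + (-9)·L_2 + (-5)·L_3
Only the coefficient of t is needed; take it from each L_i and combine:
(-9)·(-8/55) + 2·(-5/36) + (-9)·(17/20) + (-5)·(-56/99) = -1501/396

-1501/396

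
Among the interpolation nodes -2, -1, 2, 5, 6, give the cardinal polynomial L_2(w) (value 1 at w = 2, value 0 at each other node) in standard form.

L_2(w) = (1/144)w^4 - (1/18)w^3 - (1/144)w^2 + (17/36)w + 5/12

L_2(w) = (w + 2)(w + 1)(w - 5)(w - 6) / [(4)·(3)·(-3)·(-4)]
       = (w^4 - 8w^3 - w^2 + 68w + 60) / (144)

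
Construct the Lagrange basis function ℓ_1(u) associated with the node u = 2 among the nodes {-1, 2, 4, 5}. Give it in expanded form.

ℓ_1(u) = (1/18)u^3 - (4/9)u^2 + (11/18)u + 10/9

ℓ_1(u) = (u + 1)(u - 4)(u - 5) / [(3)·(-2)·(-3)]
       = (u^3 - 8u^2 + 11u + 20) / (18)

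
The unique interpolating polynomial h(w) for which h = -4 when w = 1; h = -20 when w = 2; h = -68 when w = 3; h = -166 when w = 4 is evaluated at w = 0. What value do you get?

-2

Evaluate each Lagrange basis at w = 0:
L_0(0) = (-2)·(-3)·(-4)/[(-1)·(-2)·(-3)] = 4
L_1(0) = (-1)·(-3)·(-4)/[(1)·(-1)·(-2)] = -6
L_2(0) = (-1)·(-2)·(-4)/[(2)·(1)·(-1)] = 4
L_3(0) = (-1)·(-2)·(-3)/[(3)·(2)·(1)] = -1
Sum: (-4)·(4) + (-20)·(-6) + (-68)·(4) + (-166)·(-1) = -2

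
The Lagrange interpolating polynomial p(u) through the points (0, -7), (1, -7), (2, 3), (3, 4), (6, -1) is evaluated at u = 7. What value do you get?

Evaluate each Lagrange basis at u = 7:
L_0(7) = (6)·(5)·(4)·(1)/[(-1)·(-2)·(-3)·(-6)] = 10/3
L_1(7) = (7)·(5)·(4)·(1)/[(1)·(-1)·(-2)·(-5)] = -14
L_2(7) = (7)·(6)·(4)·(1)/[(2)·(1)·(-1)·(-4)] = 21
L_3(7) = (7)·(6)·(5)·(1)/[(3)·(2)·(1)·(-3)] = -35/3
L_4(7) = (7)·(6)·(5)·(4)/[(6)·(5)·(4)·(3)] = 7/3
Sum: (-7)·(10/3) + (-7)·(-14) + 3·(21) + 4·(-35/3) + (-1)·(7/3) = 266/3

266/3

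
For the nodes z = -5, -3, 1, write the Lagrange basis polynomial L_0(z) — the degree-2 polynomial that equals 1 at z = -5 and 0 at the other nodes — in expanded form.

L_0(z) = (1/12)z^2 + (1/6)z - 1/4

L_0(z) = (z + 3)(z - 1) / [(-2)·(-6)]
       = (z^2 + 2z - 3) / (12)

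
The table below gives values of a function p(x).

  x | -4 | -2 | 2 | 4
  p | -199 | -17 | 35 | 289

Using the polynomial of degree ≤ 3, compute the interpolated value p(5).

557

L_0(5) = (7)·(3)·(1)/[(-2)·(-6)·(-8)] = -7/32
L_1(5) = (9)·(3)·(1)/[(2)·(-4)·(-6)] = 9/16
L_2(5) = (9)·(7)·(1)/[(6)·(4)·(-2)] = -21/16
L_3(5) = (9)·(7)·(3)/[(8)·(6)·(2)] = 63/32
Sum: (-199)·(-7/32) + (-17)·(9/16) + 35·(-21/16) + 289·(63/32) = 557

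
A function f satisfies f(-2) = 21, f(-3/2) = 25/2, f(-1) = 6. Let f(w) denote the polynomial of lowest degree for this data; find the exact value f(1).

Evaluate each Lagrange basis at w = 1:
L_0(1) = (5/2)·(2)/[(-1/2)·(-1)] = 10
L_1(1) = (3)·(2)/[(1/2)·(-1/2)] = -24
L_2(1) = (3)·(5/2)/[(1)·(1/2)] = 15
Sum: 21·(10) + 25/2·(-24) + 6·(15) = 0

0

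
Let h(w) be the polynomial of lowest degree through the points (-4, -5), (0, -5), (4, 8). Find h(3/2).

-211/128

Evaluate each Lagrange basis at w = 3/2:
L_0(3/2) = (3/2)·(-5/2)/[(-4)·(-8)] = -15/128
L_1(3/2) = (11/2)·(-5/2)/[(4)·(-4)] = 55/64
L_2(3/2) = (11/2)·(3/2)/[(8)·(4)] = 33/128
Sum: (-5)·(-15/128) + (-5)·(55/64) + 8·(33/128) = -211/128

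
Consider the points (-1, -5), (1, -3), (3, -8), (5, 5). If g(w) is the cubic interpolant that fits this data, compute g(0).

-25/16

Using Newton's divided-difference form:
g[-1,1] = (-3 - (-5)) / (1 - (-1)) = 1
g[1,3] = (-8 - (-3)) / (3 - 1) = -5/2
g[3,5] = (5 - (-8)) / (5 - 3) = 13/2
g[-1,1,3] = (-5/2 - 1) / (3 - (-1)) = -7/8
g[1,3,5] = (13/2 - (-5/2)) / (5 - 1) = 9/4
g[-1,1,3,5] = (9/4 - (-7/8)) / (5 - (-1)) = 25/48
g(0) = -5 + 1·(1) + (-7/8)·(1)·(-1) + (25/48)·(1)·(-1)·(-3) = -25/16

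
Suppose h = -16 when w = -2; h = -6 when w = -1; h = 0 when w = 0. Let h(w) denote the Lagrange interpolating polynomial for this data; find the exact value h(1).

2

Evaluate each Lagrange basis at w = 1:
L_0(1) = (2)·(1)/[(-1)·(-2)] = 1
L_1(1) = (3)·(1)/[(1)·(-1)] = -3
L_2(1) = (3)·(2)/[(2)·(1)] = 3
Sum: (-16)·(1) + (-6)·(-3) + 0 = 2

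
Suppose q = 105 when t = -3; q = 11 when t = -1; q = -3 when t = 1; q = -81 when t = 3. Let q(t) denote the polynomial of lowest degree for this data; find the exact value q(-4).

Using Newton's divided-difference form:
q[-3,-1] = (11 - 105) / (-1 - (-3)) = -47
q[-1,1] = (-3 - 11) / (1 - (-1)) = -7
q[1,3] = (-81 - (-3)) / (3 - 1) = -39
q[-3,-1,1] = (-7 - (-47)) / (1 - (-3)) = 10
q[-1,1,3] = (-39 - (-7)) / (3 - (-1)) = -8
q[-3,-1,1,3] = (-8 - 10) / (3 - (-3)) = -3
q(-4) = 105 + (-47)·(-1) + 10·(-1)·(-3) + (-3)·(-1)·(-3)·(-5) = 227

227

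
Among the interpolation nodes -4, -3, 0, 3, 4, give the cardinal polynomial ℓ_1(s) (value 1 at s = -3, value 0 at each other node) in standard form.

ℓ_1(s) = (s + 4)s(s - 3)(s - 4) / [(1)·(-3)·(-6)·(-7)]
       = (s^4 - 3s^3 - 16s^2 + 48s) / (-126)

ℓ_1(s) = -(1/126)s^4 + (1/42)s^3 + (8/63)s^2 - (8/21)s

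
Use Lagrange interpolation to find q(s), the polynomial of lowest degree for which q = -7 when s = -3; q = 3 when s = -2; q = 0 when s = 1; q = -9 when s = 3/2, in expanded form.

L_0(s) = (s + 2)(s - 1)(s - 3/2) / [-18] = -(1/18)s^3 + (1/36)s^2 + (7/36)s - 1/6
L_1(s) = (s + 3)(s - 1)(s - 3/2) / [21/2] = (2/21)s^3 + (1/21)s^2 - (4/7)s + 3/7
L_2(s) = (s + 3)(s + 2)(s - 3/2) / [-6] = -(1/6)s^3 - (7/12)s^2 + (1/4)s + 3/2
L_3(s) = (s + 3)(s + 2)(s - 1) / [63/8] = (8/63)s^3 + (32/63)s^2 + (8/63)s - 16/21
q(s) = (-7)·L_0 + 3·L_1 + 0·L_2 + (-9)·L_3
  (-7)·L_0(s) = (7/18)s^3 - (7/36)s^2 - (49/36)s + 7/6
  3·L_1(s) = (2/7)s^3 + (1/7)s^2 - (12/7)s + 9/7
  0·L_2(s) = 0
  (-9)·L_3(s) = -(8/7)s^3 - (32/7)s^2 - (8/7)s + 48/7
Adding term by term: -(59/126)s^3 - (1165/252)s^2 - (1063/252)s + 391/42

q(s) = -(59/126)s^3 - (1165/252)s^2 - (1063/252)s + 391/42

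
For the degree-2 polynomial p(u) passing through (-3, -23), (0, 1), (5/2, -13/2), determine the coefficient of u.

2

Build the Lagrange basis polynomials:
L_0(u) = u(u - 5/2) / [33/2] = (2/33)u^2 - (5/33)u
L_1(u) = (u + 3)(u - 5/2) / [-15/2] = -(2/15)u^2 - (1/15)u + 1
L_2(u) = (u + 3)u / [55/4] = (4/55)u^2 + (12/55)u
p(u) = (-23)·L_0 + 1·L_1 + (-13/2)·L_2
Only the coefficient of u is needed; take it from each L_i and combine:
(-23)·(-5/33) + 1·(-1/15) + (-13/2)·(12/55) = 2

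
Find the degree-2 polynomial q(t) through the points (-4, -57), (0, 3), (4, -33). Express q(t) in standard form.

q(t) = -3t^2 + 3t + 3

Newton's divided differences:
q[-4,0] = (3 - (-57)) / (0 - (-4)) = 15
q[0,4] = (-33 - 3) / (4 - 0) = -9
q[-4,0,4] = (-9 - 15) / (4 - (-4)) = -3
q(t) = -57 + 15·(t + 4) + (-3)·(t + 4)t
Expanding: q(t) = -3t^2 + 3t + 3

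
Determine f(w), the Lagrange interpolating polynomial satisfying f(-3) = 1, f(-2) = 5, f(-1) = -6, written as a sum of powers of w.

L_0(w) = (w + 2)(w + 1) / [2] = (1/2)w^2 + (3/2)w + 1
L_1(w) = (w + 3)(w + 1) / [-1] = -w^2 - 4w - 3
L_2(w) = (w + 3)(w + 2) / [2] = (1/2)w^2 + (5/2)w + 3
f(w) = 1·L_0 + 5·L_1 + (-6)·L_2
  1·L_0(w) = (1/2)w^2 + (3/2)w + 1
  5·L_1(w) = -5w^2 - 20w - 15
  (-6)·L_2(w) = -3w^2 - 15w - 18
Adding term by term: -(15/2)w^2 - (67/2)w - 32

f(w) = -(15/2)w^2 - (67/2)w - 32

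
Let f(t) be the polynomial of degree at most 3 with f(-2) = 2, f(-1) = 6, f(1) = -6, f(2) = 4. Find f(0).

-1

L_0(0) = (1)·(-1)·(-2)/[(-1)·(-3)·(-4)] = -1/6
L_1(0) = (2)·(-1)·(-2)/[(1)·(-2)·(-3)] = 2/3
L_2(0) = (2)·(1)·(-2)/[(3)·(2)·(-1)] = 2/3
L_3(0) = (2)·(1)·(-1)/[(4)·(3)·(1)] = -1/6
Sum: 2·(-1/6) + 6·(2/3) + (-6)·(2/3) + 4·(-1/6) = -1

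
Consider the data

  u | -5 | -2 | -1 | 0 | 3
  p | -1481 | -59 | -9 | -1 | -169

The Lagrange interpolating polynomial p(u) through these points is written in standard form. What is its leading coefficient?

-2

The leading coefficient equals the top divided difference p[-5,-2,-1,0,3].
p[-5,-2] = (-59 - (-1481)) / (-2 - (-5)) = 474
p[-2,-1] = (-9 - (-59)) / (-1 - (-2)) = 50
p[-1,0] = (-1 - (-9)) / (0 - (-1)) = 8
p[0,3] = (-169 - (-1)) / (3 - 0) = -56
p[-5,-2,-1] = (50 - 474) / (-1 - (-5)) = -106
p[-2,-1,0] = (8 - 50) / (0 - (-2)) = -21
p[-1,0,3] = (-56 - 8) / (3 - (-1)) = -16
p[-5,-2,-1,0] = (-21 - (-106)) / (0 - (-5)) = 17
p[-2,-1,0,3] = (-16 - (-21)) / (3 - (-2)) = 1
p[-5,-2,-1,0,3] = (1 - 17) / (3 - (-5)) = -2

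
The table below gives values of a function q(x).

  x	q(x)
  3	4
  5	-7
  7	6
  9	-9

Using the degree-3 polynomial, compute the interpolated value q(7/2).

-123/32

Evaluate each Lagrange basis at x = 7/2:
L_0(7/2) = (-3/2)·(-7/2)·(-11/2)/[(-2)·(-4)·(-6)] = 77/128
L_1(7/2) = (1/2)·(-7/2)·(-11/2)/[(2)·(-2)·(-4)] = 77/128
L_2(7/2) = (1/2)·(-3/2)·(-11/2)/[(4)·(2)·(-2)] = -33/128
L_3(7/2) = (1/2)·(-3/2)·(-7/2)/[(6)·(4)·(2)] = 7/128
Sum: 4·(77/128) + (-7)·(77/128) + 6·(-33/128) + (-9)·(7/128) = -123/32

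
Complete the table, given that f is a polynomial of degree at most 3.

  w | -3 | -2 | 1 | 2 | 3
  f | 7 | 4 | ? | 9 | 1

53/5

The 4 known values determine f uniquely (degree ≤ 3).
L_0(1) = (3)·(-1)·(-2)/[(-1)·(-5)·(-6)] = -1/5
L_1(1) = (4)·(-1)·(-2)/[(1)·(-4)·(-5)] = 2/5
L_2(1) = (4)·(3)·(-2)/[(5)·(4)·(-1)] = 6/5
L_3(1) = (4)·(3)·(-1)/[(6)·(5)·(1)] = -2/5
Sum: 7·(-1/5) + 4·(2/5) + 9·(6/5) + 1·(-2/5) = 53/5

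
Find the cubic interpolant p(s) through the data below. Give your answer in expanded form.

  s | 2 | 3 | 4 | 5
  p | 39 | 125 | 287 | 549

p(s) = 4s^3 + 2s^2 - 1

L_0(s) = (s - 3)(s - 4)(s - 5) / [-6] = -(1/6)s^3 + 2s^2 - (47/6)s + 10
L_1(s) = (s - 2)(s - 4)(s - 5) / [2] = (1/2)s^3 - (11/2)s^2 + 19s - 20
L_2(s) = (s - 2)(s - 3)(s - 5) / [-2] = -(1/2)s^3 + 5s^2 - (31/2)s + 15
L_3(s) = (s - 2)(s - 3)(s - 4) / [6] = (1/6)s^3 - (3/2)s^2 + (13/3)s - 4
p(s) = 39·L_0 + 125·L_1 + 287·L_2 + 549·L_3
  39·L_0(s) = -(13/2)s^3 + 78s^2 - (611/2)s + 390
  125·L_1(s) = (125/2)s^3 - (1375/2)s^2 + 2375s - 2500
  287·L_2(s) = -(287/2)s^3 + 1435s^2 - (8897/2)s + 4305
  549·L_3(s) = (183/2)s^3 - (1647/2)s^2 + 2379s - 2196
Adding term by term: 4s^3 + 2s^2 - 1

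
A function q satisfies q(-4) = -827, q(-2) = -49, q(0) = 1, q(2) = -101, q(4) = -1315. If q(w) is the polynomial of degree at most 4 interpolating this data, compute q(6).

Using Newton's divided-difference form:
q[-4,-2] = (-49 - (-827)) / (-2 - (-4)) = 389
q[-2,0] = (1 - (-49)) / (0 - (-2)) = 25
q[0,2] = (-101 - 1) / (2 - 0) = -51
q[2,4] = (-1315 - (-101)) / (4 - 2) = -607
q[-4,-2,0] = (25 - 389) / (0 - (-4)) = -91
q[-2,0,2] = (-51 - 25) / (2 - (-2)) = -19
q[0,2,4] = (-607 - (-51)) / (4 - 0) = -139
q[-4,-2,0,2] = (-19 - (-91)) / (2 - (-4)) = 12
q[-2,0,2,4] = (-139 - (-19)) / (4 - (-2)) = -20
q[-4,-2,0,2,4] = (-20 - 12) / (4 - (-4)) = -4
q(6) = -827 + 389·(10) + (-91)·(10)·(8) + 12·(10)·(8)·(6) + (-4)·(10)·(8)·(6)·(4) = -6137

-6137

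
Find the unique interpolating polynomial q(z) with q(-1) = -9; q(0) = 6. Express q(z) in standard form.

q(z) = 15z + 6

Build the Lagrange basis polynomials:
L_0(z) = z / [-1] = -z
L_1(z) = (z + 1) / [1] = z + 1
q(z) = (-9)·L_0 + 6·L_1
  (-9)·L_0(z) = 9z
  6·L_1(z) = 6z + 6
Adding term by term: 15z + 6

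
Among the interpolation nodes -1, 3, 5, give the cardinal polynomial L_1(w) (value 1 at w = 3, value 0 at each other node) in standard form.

L_1(w) = -(1/8)w^2 + (1/2)w + 5/8

L_1(w) = (w + 1)(w - 5) / [(4)·(-2)]
       = (w^2 - 4w - 5) / (-8)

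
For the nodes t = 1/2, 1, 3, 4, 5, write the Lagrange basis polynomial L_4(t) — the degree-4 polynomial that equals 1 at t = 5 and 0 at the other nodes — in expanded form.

L_4(t) = (t - 1/2)(t - 1)(t - 3)(t - 4) / [(9/2)·(4)·(2)·(1)]
       = (t^4 - (17/2)t^3 + 23t^2 - (43/2)t + 6) / (36)

L_4(t) = (1/36)t^4 - (17/72)t^3 + (23/36)t^2 - (43/72)t + 1/6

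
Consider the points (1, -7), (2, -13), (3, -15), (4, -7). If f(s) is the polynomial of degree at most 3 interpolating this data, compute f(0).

Using Newton's divided-difference form:
f[1,2] = (-13 - (-7)) / (2 - 1) = -6
f[2,3] = (-15 - (-13)) / (3 - 2) = -2
f[3,4] = (-7 - (-15)) / (4 - 3) = 8
f[1,2,3] = (-2 - (-6)) / (3 - 1) = 2
f[2,3,4] = (8 - (-2)) / (4 - 2) = 5
f[1,2,3,4] = (5 - 2) / (4 - 1) = 1
f(0) = -7 + (-6)·(-1) + 2·(-1)·(-2) + 1·(-1)·(-2)·(-3) = -3

-3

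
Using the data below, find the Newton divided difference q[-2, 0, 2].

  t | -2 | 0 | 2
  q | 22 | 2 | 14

q[-2,0] = (2 - 22) / (0 - (-2)) = -10
q[0,2] = (14 - 2) / (2 - 0) = 6
q[-2,0,2] = (6 - (-10)) / (2 - (-2)) = 4

4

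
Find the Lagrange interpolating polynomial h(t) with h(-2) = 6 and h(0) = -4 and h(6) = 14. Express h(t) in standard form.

h(t) = t^2 - 3t - 4

Build the Lagrange basis polynomials:
L_0(t) = t(t - 6) / [16] = (1/16)t^2 - (3/8)t
L_1(t) = (t + 2)(t - 6) / [-12] = -(1/12)t^2 + (1/3)t + 1
L_2(t) = (t + 2)t / [48] = (1/48)t^2 + (1/24)t
h(t) = 6·L_0 + (-4)·L_1 + 14·L_2
  6·L_0(t) = (3/8)t^2 - (9/4)t
  (-4)·L_1(t) = (1/3)t^2 - (4/3)t - 4
  14·L_2(t) = (7/24)t^2 + (7/12)t
Adding term by term: t^2 - 3t - 4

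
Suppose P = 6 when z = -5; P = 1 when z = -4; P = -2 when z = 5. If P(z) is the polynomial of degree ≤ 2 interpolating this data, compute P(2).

-47/5

L_0(2) = (6)·(-3)/[(-1)·(-10)] = -9/5
L_1(2) = (7)·(-3)/[(1)·(-9)] = 7/3
L_2(2) = (7)·(6)/[(10)·(9)] = 7/15
Sum: 6·(-9/5) + 1·(7/3) + (-2)·(7/15) = -47/5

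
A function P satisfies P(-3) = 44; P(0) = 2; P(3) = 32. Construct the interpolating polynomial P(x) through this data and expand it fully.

Newton's divided differences:
P[-3,0] = (2 - 44) / (0 - (-3)) = -14
P[0,3] = (32 - 2) / (3 - 0) = 10
P[-3,0,3] = (10 - (-14)) / (3 - (-3)) = 4
P(x) = 44 + (-14)·(x + 3) + 4·(x + 3)x
Expanding: P(x) = 4x^2 - 2x + 2

P(x) = 4x^2 - 2x + 2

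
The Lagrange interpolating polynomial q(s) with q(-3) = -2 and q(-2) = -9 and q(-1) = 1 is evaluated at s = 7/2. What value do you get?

L_0(7/2) = (11/2)·(9/2)/[(-1)·(-2)] = 99/8
L_1(7/2) = (13/2)·(9/2)/[(1)·(-1)] = -117/4
L_2(7/2) = (13/2)·(11/2)/[(2)·(1)] = 143/8
Sum: (-2)·(99/8) + (-9)·(-117/4) + 1·(143/8) = 2051/8

2051/8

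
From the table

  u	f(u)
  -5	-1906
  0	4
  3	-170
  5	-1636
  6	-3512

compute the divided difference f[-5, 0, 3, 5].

-8

f[-5,0] = (4 - (-1906)) / (0 - (-5)) = 382
f[0,3] = (-170 - 4) / (3 - 0) = -58
f[3,5] = (-1636 - (-170)) / (5 - 3) = -733
f[-5,0,3] = (-58 - 382) / (3 - (-5)) = -55
f[0,3,5] = (-733 - (-58)) / (5 - 0) = -135
f[-5,0,3,5] = (-135 - (-55)) / (5 - (-5)) = -8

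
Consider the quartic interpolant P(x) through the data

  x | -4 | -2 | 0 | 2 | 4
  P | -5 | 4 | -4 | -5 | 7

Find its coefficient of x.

Build the Lagrange basis polynomials:
L_0(x) = (x + 2)x(x - 2)(x - 4) / [384] = (1/384)x^4 - (1/96)x^3 - (1/96)x^2 + (1/24)x
L_1(x) = (x + 4)x(x - 2)(x - 4) / [-96] = -(1/96)x^4 + (1/48)x^3 + (1/6)x^2 - (1/3)x
L_2(x) = (x + 4)(x + 2)(x - 2)(x - 4) / [64] = (1/64)x^4 - (5/16)x^2 + 1
L_3(x) = (x + 4)(x + 2)x(x - 4) / [-96] = -(1/96)x^4 - (1/48)x^3 + (1/6)x^2 + (1/3)x
L_4(x) = (x + 4)(x + 2)x(x - 2) / [384] = (1/384)x^4 + (1/96)x^3 - (1/96)x^2 - (1/24)x
P(x) = (-5)·L_0 + 4·L_1 + (-4)·L_2 + (-5)·L_3 + 7·L_4
Only the coefficient of x is needed; take it from each L_i and combine:
(-5)·(1/24) + 4·(-1/3) + (-4)·(0) + (-5)·(1/3) + 7·(-1/24) = -7/2

-7/2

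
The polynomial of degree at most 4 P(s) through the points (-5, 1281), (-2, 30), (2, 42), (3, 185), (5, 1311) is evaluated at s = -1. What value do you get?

L_0(-1) = (1)·(-3)·(-4)·(-6)/[(-3)·(-7)·(-8)·(-10)] = -3/70
L_1(-1) = (4)·(-3)·(-4)·(-6)/[(3)·(-4)·(-5)·(-7)] = 24/35
L_2(-1) = (4)·(1)·(-4)·(-6)/[(7)·(4)·(-1)·(-3)] = 8/7
L_3(-1) = (4)·(1)·(-3)·(-6)/[(8)·(5)·(1)·(-2)] = -9/10
L_4(-1) = (4)·(1)·(-3)·(-4)/[(10)·(7)·(3)·(2)] = 4/35
Sum: 1281·(-3/70) + 30·(24/35) + 42·(8/7) + 185·(-9/10) + 1311·(4/35) = -3

-3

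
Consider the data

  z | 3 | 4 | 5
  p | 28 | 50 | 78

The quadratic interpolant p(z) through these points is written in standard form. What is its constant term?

-2

Build the Lagrange basis polynomials:
L_0(z) = (z - 4)(z - 5) / [2] = (1/2)z^2 - (9/2)z + 10
L_1(z) = (z - 3)(z - 5) / [-1] = -z^2 + 8z - 15
L_2(z) = (z - 3)(z - 4) / [2] = (1/2)z^2 - (7/2)z + 6
p(z) = 28·L_0 + 50·L_1 + 78·L_2
Only the constant term is needed; take it from each L_i and combine:
28·(10) + 50·(-15) + 78·(6) = -2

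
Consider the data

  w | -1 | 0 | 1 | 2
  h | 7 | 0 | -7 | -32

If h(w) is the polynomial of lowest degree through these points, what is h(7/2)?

-1141/8

Evaluate each Lagrange basis at w = 7/2:
L_0(7/2) = (7/2)·(5/2)·(3/2)/[(-1)·(-2)·(-3)] = -35/16
L_1(7/2) = (9/2)·(5/2)·(3/2)/[(1)·(-1)·(-2)] = 135/16
L_2(7/2) = (9/2)·(7/2)·(3/2)/[(2)·(1)·(-1)] = -189/16
L_3(7/2) = (9/2)·(7/2)·(5/2)/[(3)·(2)·(1)] = 105/16
Sum: 7·(-35/16) + 0 + (-7)·(-189/16) + (-32)·(105/16) = -1141/8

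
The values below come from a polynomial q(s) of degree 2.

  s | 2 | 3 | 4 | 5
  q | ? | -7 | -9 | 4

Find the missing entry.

The 3 known values determine q uniquely (degree ≤ 2).
Evaluate each Lagrange basis at s = 2:
L_0(2) = (-2)·(-3)/[(-1)·(-2)] = 3
L_1(2) = (-1)·(-3)/[(1)·(-1)] = -3
L_2(2) = (-1)·(-2)/[(2)·(1)] = 1
Sum: (-7)·(3) + (-9)·(-3) + 4·(1) = 10

10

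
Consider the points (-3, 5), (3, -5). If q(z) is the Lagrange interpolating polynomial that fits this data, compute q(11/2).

-55/6

Evaluate each Lagrange basis at z = 11/2:
L_0(11/2) = (5/2)/[(-6)] = -5/12
L_1(11/2) = (17/2)/[(6)] = 17/12
Sum: 5·(-5/12) + (-5)·(17/12) = -55/6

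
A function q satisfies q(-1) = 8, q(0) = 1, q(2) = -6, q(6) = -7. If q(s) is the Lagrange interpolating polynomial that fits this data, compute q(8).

-67/7

L_0(8) = (8)·(6)·(2)/[(-1)·(-3)·(-7)] = -32/7
L_1(8) = (9)·(6)·(2)/[(1)·(-2)·(-6)] = 9
L_2(8) = (9)·(8)·(2)/[(3)·(2)·(-4)] = -6
L_3(8) = (9)·(8)·(6)/[(7)·(6)·(4)] = 18/7
Sum: 8·(-32/7) + 1·(9) + (-6)·(-6) + (-7)·(18/7) = -67/7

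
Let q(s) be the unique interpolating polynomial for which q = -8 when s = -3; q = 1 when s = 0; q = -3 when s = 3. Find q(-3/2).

-15/8

Evaluate each Lagrange basis at s = -3/2:
L_0(-3/2) = (-3/2)·(-9/2)/[(-3)·(-6)] = 3/8
L_1(-3/2) = (3/2)·(-9/2)/[(3)·(-3)] = 3/4
L_2(-3/2) = (3/2)·(-3/2)/[(6)·(3)] = -1/8
Sum: (-8)·(3/8) + 1·(3/4) + (-3)·(-1/8) = -15/8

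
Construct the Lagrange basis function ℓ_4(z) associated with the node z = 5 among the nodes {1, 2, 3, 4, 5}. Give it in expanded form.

ℓ_4(z) = (z - 1)(z - 2)(z - 3)(z - 4) / [(4)·(3)·(2)·(1)]
       = (z^4 - 10z^3 + 35z^2 - 50z + 24) / (24)

ℓ_4(z) = (1/24)z^4 - (5/12)z^3 + (35/24)z^2 - (25/12)z + 1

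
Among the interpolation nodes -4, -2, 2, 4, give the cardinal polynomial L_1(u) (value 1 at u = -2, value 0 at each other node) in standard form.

L_1(u) = (1/48)u^3 - (1/24)u^2 - (1/3)u + 2/3

L_1(u) = (u + 4)(u - 2)(u - 4) / [(2)·(-4)·(-6)]
       = (u^3 - 2u^2 - 16u + 32) / (48)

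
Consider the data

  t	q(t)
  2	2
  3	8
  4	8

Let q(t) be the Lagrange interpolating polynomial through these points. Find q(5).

L_0(5) = (2)·(1)/[(-1)·(-2)] = 1
L_1(5) = (3)·(1)/[(1)·(-1)] = -3
L_2(5) = (3)·(2)/[(2)·(1)] = 3
Sum: 2·(1) + 8·(-3) + 8·(3) = 2

2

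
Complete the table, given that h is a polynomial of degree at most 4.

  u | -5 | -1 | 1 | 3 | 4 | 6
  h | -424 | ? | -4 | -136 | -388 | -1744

The 5 known values determine h uniquely (degree ≤ 4).
Evaluate each Lagrange basis at u = -1:
L_0(-1) = (-2)·(-4)·(-5)·(-7)/[(-6)·(-8)·(-9)·(-11)] = 35/594
L_1(-1) = (4)·(-4)·(-5)·(-7)/[(6)·(-2)·(-3)·(-5)] = 28/9
L_2(-1) = (4)·(-2)·(-5)·(-7)/[(8)·(2)·(-1)·(-3)] = -35/6
L_3(-1) = (4)·(-2)·(-4)·(-7)/[(9)·(3)·(1)·(-2)] = 112/27
L_4(-1) = (4)·(-2)·(-4)·(-5)/[(11)·(5)·(3)·(2)] = -16/33
Sum: (-424)·(35/594) + (-4)·(28/9) + (-136)·(-35/6) + (-388)·(112/27) + (-1744)·(-16/33) = -8

-8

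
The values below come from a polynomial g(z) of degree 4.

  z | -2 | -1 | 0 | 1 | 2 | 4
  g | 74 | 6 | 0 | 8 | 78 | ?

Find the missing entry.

The 5 known values determine g uniquely (degree ≤ 4).
L_0(4) = (5)·(4)·(3)·(2)/[(-1)·(-2)·(-3)·(-4)] = 5
L_1(4) = (6)·(4)·(3)·(2)/[(1)·(-1)·(-2)·(-3)] = -24
L_2(4) = (6)·(5)·(3)·(2)/[(2)·(1)·(-1)·(-2)] = 45
L_3(4) = (6)·(5)·(4)·(2)/[(3)·(2)·(1)·(-1)] = -40
L_4(4) = (6)·(5)·(4)·(3)/[(4)·(3)·(2)·(1)] = 15
Sum: 74·(5) + 6·(-24) + 0 + 8·(-40) + 78·(15) = 1076

1076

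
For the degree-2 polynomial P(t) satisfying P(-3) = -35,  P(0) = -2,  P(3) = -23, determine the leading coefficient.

-3

Build the Lagrange basis polynomials:
L_0(t) = t(t - 3) / [18] = (1/18)t^2 - (1/6)t
L_1(t) = (t + 3)(t - 3) / [-9] = -(1/9)t^2 + 1
L_2(t) = (t + 3)t / [18] = (1/18)t^2 + (1/6)t
P(t) = (-35)·L_0 + (-2)·L_1 + (-23)·L_2
Only the coefficient of t^2 is needed; take it from each L_i and combine:
(-35)·(1/18) + (-2)·(-1/9) + (-23)·(1/18) = -3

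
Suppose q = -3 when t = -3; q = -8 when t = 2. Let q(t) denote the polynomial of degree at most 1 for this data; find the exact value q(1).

Evaluate each Lagrange basis at t = 1:
L_0(1) = (-1)/[(-5)] = 1/5
L_1(1) = (4)/[(5)] = 4/5
Sum: (-3)·(1/5) + (-8)·(4/5) = -7

-7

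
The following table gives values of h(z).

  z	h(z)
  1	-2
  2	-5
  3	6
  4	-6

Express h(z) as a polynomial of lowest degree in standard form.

L_0(z) = (z - 2)(z - 3)(z - 4) / [-6] = -(1/6)z^3 + (3/2)z^2 - (13/3)z + 4
L_1(z) = (z - 1)(z - 3)(z - 4) / [2] = (1/2)z^3 - 4z^2 + (19/2)z - 6
L_2(z) = (z - 1)(z - 2)(z - 4) / [-2] = -(1/2)z^3 + (7/2)z^2 - 7z + 4
L_3(z) = (z - 1)(z - 2)(z - 3) / [6] = (1/6)z^3 - z^2 + (11/6)z - 1
h(z) = (-2)·L_0 + (-5)·L_1 + 6·L_2 + (-6)·L_3
  (-2)·L_0(z) = (1/3)z^3 - 3z^2 + (26/3)z - 8
  (-5)·L_1(z) = -(5/2)z^3 + 20z^2 - (95/2)z + 30
  6·L_2(z) = -3z^3 + 21z^2 - 42z + 24
  (-6)·L_3(z) = -z^3 + 6z^2 - 11z + 6
Adding term by term: -(37/6)z^3 + 44z^2 - (551/6)z + 52

h(z) = -(37/6)z^3 + 44z^2 - (551/6)z + 52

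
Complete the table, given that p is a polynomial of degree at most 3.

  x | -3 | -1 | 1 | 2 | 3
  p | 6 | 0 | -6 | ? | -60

The 4 known values determine p uniquely (degree ≤ 3).
Evaluate each Lagrange basis at x = 2:
L_0(2) = (3)·(1)·(-1)/[(-2)·(-4)·(-6)] = 1/16
L_1(2) = (5)·(1)·(-1)/[(2)·(-2)·(-4)] = -5/16
L_2(2) = (5)·(3)·(-1)/[(4)·(2)·(-2)] = 15/16
L_3(2) = (5)·(3)·(1)/[(6)·(4)·(2)] = 5/16
Sum: 6·(1/16) + 0 + (-6)·(15/16) + (-60)·(5/16) = -24

-24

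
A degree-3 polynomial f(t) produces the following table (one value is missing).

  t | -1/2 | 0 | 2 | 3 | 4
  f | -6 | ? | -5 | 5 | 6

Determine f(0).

The 4 known values determine f uniquely (degree ≤ 3).
L_0(0) = (-2)·(-3)·(-4)/[(-5/2)·(-7/2)·(-9/2)] = 64/105
L_1(0) = (1/2)·(-3)·(-4)/[(5/2)·(-1)·(-2)] = 6/5
L_2(0) = (1/2)·(-2)·(-4)/[(7/2)·(1)·(-1)] = -8/7
L_3(0) = (1/2)·(-2)·(-3)/[(9/2)·(2)·(1)] = 1/3
Sum: (-6)·(64/105) + (-5)·(6/5) + 5·(-8/7) + 6·(1/3) = -468/35

-468/35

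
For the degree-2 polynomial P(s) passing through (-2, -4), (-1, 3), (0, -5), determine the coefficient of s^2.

-15/2

L_0(s) = (s + 1)s / [2] = (1/2)s^2 + (1/2)s
L_1(s) = (s + 2)s / [-1] = -s^2 - 2s
L_2(s) = (s + 2)(s + 1) / [2] = (1/2)s^2 + (3/2)s + 1
P(s) = (-4)·L_0 + 3·L_1 + (-5)·L_2
Only the coefficient of s^2 is needed; take it from each L_i and combine:
(-4)·(1/2) + 3·(-1) + (-5)·(1/2) = -15/2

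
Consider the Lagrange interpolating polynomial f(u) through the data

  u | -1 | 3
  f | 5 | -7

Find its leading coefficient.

-3

The leading coefficient equals the top divided difference f[-1,3].
f[-1,3] = (-7 - 5) / (3 - (-1)) = -3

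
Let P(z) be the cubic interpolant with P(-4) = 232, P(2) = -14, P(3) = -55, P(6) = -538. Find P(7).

Evaluate each Lagrange basis at z = 7:
L_0(7) = (5)·(4)·(1)/[(-6)·(-7)·(-10)] = -1/21
L_1(7) = (11)·(4)·(1)/[(6)·(-1)·(-4)] = 11/6
L_2(7) = (11)·(5)·(1)/[(7)·(1)·(-3)] = -55/21
L_3(7) = (11)·(5)·(4)/[(10)·(4)·(3)] = 11/6
Sum: 232·(-1/21) + (-14)·(11/6) + (-55)·(-55/21) + (-538)·(11/6) = -879

-879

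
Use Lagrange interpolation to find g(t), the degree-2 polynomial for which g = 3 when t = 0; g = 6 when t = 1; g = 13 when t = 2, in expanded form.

Build the Lagrange basis polynomials:
L_0(t) = (t - 1)(t - 2) / [2] = (1/2)t^2 - (3/2)t + 1
L_1(t) = t(t - 2) / [-1] = -t^2 + 2t
L_2(t) = t(t - 1) / [2] = (1/2)t^2 - (1/2)t
g(t) = 3·L_0 + 6·L_1 + 13·L_2
  3·L_0(t) = (3/2)t^2 - (9/2)t + 3
  6·L_1(t) = -6t^2 + 12t
  13·L_2(t) = (13/2)t^2 - (13/2)t
Adding term by term: 2t^2 + t + 3

g(t) = 2t^2 + t + 3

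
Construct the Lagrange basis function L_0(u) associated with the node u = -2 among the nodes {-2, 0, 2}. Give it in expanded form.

L_0(u) = (1/8)u^2 - (1/4)u

L_0(u) = u(u - 2) / [(-2)·(-4)]
       = (u^2 - 2u) / (8)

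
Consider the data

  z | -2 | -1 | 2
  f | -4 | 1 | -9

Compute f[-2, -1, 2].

-25/12

f[-2,-1] = (1 - (-4)) / (-1 - (-2)) = 5
f[-1,2] = (-9 - 1) / (2 - (-1)) = -10/3
f[-2,-1,2] = (-10/3 - 5) / (2 - (-2)) = -25/12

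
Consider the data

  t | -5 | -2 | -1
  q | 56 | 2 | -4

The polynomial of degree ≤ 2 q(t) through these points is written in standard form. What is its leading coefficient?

3

L_0(t) = (t + 2)(t + 1) / [12] = (1/12)t^2 + (1/4)t + 1/6
L_1(t) = (t + 5)(t + 1) / [-3] = -(1/3)t^2 - 2t - 5/3
L_2(t) = (t + 5)(t + 2) / [4] = (1/4)t^2 + (7/4)t + 5/2
q(t) = 56·L_0 + 2·L_1 + (-4)·L_2
Only the coefficient of t^2 is needed; take it from each L_i and combine:
56·(1/12) + 2·(-1/3) + (-4)·(1/4) = 3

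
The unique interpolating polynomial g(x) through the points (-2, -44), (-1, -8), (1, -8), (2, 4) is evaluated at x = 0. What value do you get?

Using Newton's divided-difference form:
g[-2,-1] = (-8 - (-44)) / (-1 - (-2)) = 36
g[-1,1] = (-8 - (-8)) / (1 - (-1)) = 0
g[1,2] = (4 - (-8)) / (2 - 1) = 12
g[-2,-1,1] = (0 - 36) / (1 - (-2)) = -12
g[-1,1,2] = (12 - 0) / (2 - (-1)) = 4
g[-2,-1,1,2] = (4 - (-12)) / (2 - (-2)) = 4
g(0) = -44 + 36·(2) + (-12)·(2)·(1) + 4·(2)·(1)·(-1) = -4

-4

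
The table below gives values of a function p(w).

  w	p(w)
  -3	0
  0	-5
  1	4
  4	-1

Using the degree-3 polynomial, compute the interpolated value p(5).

L_0(5) = (5)·(4)·(1)/[(-3)·(-4)·(-7)] = -5/21
L_1(5) = (8)·(4)·(1)/[(3)·(-1)·(-4)] = 8/3
L_2(5) = (8)·(5)·(1)/[(4)·(1)·(-3)] = -10/3
L_3(5) = (8)·(5)·(4)/[(7)·(4)·(3)] = 40/21
Sum: 0 + (-5)·(8/3) + 4·(-10/3) + (-1)·(40/21) = -200/7

-200/7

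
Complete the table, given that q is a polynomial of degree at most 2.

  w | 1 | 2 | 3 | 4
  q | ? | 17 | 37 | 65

The 3 known values determine q uniquely (degree ≤ 2).
L_0(1) = (-2)·(-3)/[(-1)·(-2)] = 3
L_1(1) = (-1)·(-3)/[(1)·(-1)] = -3
L_2(1) = (-1)·(-2)/[(2)·(1)] = 1
Sum: 17·(3) + 37·(-3) + 65·(1) = 5

5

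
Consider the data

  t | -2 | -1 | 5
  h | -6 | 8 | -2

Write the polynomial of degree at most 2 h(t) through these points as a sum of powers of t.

h(t) = -(47/21)t^2 + (51/7)t + 368/21

Newton's divided differences:
h[-2,-1] = (8 - (-6)) / (-1 - (-2)) = 14
h[-1,5] = (-2 - 8) / (5 - (-1)) = -5/3
h[-2,-1,5] = (-5/3 - 14) / (5 - (-2)) = -47/21
h(t) = -6 + 14·(t + 2) + (-47/21)·(t + 2)(t + 1)
Expanding: h(t) = -(47/21)t^2 + (51/7)t + 368/21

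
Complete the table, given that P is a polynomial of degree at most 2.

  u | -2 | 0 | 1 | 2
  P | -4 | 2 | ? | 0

The 3 known values determine P uniquely (degree ≤ 2).
Evaluate each Lagrange basis at u = 1:
L_0(1) = (1)·(-1)/[(-2)·(-4)] = -1/8
L_1(1) = (3)·(-1)/[(2)·(-2)] = 3/4
L_2(1) = (3)·(1)/[(4)·(2)] = 3/8
Sum: (-4)·(-1/8) + 2·(3/4) + 0 = 2

2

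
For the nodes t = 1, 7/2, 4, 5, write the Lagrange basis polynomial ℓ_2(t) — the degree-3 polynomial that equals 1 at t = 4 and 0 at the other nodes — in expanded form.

ℓ_2(t) = (t - 1)(t - 7/2)(t - 5) / [(3)·(1/2)·(-1)]
       = (t^3 - (19/2)t^2 + 26t - 35/2) / (-3/2)

ℓ_2(t) = -(2/3)t^3 + (19/3)t^2 - (52/3)t + 35/3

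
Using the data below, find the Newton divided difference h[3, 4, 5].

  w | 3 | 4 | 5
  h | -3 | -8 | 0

h[3,4] = (-8 - (-3)) / (4 - 3) = -5
h[4,5] = (0 - (-8)) / (5 - 4) = 8
h[3,4,5] = (8 - (-5)) / (5 - 3) = 13/2

13/2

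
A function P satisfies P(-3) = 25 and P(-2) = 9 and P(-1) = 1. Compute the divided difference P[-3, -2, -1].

P[-3,-2] = (9 - 25) / (-2 - (-3)) = -16
P[-2,-1] = (1 - 9) / (-1 - (-2)) = -8
P[-3,-2,-1] = (-8 - (-16)) / (-1 - (-3)) = 4

4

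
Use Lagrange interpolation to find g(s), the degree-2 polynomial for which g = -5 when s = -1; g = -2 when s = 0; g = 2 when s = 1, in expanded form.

g(s) = (1/2)s^2 + (7/2)s - 2

Build the Lagrange basis polynomials:
L_0(s) = s(s - 1) / [2] = (1/2)s^2 - (1/2)s
L_1(s) = (s + 1)(s - 1) / [-1] = -s^2 + 1
L_2(s) = (s + 1)s / [2] = (1/2)s^2 + (1/2)s
g(s) = (-5)·L_0 + (-2)·L_1 + 2·L_2
  (-5)·L_0(s) = -(5/2)s^2 + (5/2)s
  (-2)·L_1(s) = 2s^2 - 2
  2·L_2(s) = s^2 + s
Adding term by term: (1/2)s^2 + (7/2)s - 2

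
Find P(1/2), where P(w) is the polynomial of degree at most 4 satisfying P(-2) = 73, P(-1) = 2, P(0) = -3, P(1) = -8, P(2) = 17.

-41/8

Evaluate each Lagrange basis at w = 1/2:
L_0(1/2) = (3/2)·(1/2)·(-1/2)·(-3/2)/[(-1)·(-2)·(-3)·(-4)] = 3/128
L_1(1/2) = (5/2)·(1/2)·(-1/2)·(-3/2)/[(1)·(-1)·(-2)·(-3)] = -5/32
L_2(1/2) = (5/2)·(3/2)·(-1/2)·(-3/2)/[(2)·(1)·(-1)·(-2)] = 45/64
L_3(1/2) = (5/2)·(3/2)·(1/2)·(-3/2)/[(3)·(2)·(1)·(-1)] = 15/32
L_4(1/2) = (5/2)·(3/2)·(1/2)·(-1/2)/[(4)·(3)·(2)·(1)] = -5/128
Sum: 73·(3/128) + 2·(-5/32) + (-3)·(45/64) + (-8)·(15/32) + 17·(-5/128) = -41/8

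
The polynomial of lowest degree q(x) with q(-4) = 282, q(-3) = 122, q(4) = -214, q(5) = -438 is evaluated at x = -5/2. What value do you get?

Evaluate each Lagrange basis at x = -5/2:
L_0(-5/2) = (1/2)·(-13/2)·(-15/2)/[(-1)·(-8)·(-9)] = -65/192
L_1(-5/2) = (3/2)·(-13/2)·(-15/2)/[(1)·(-7)·(-8)] = 585/448
L_2(-5/2) = (3/2)·(1/2)·(-15/2)/[(8)·(7)·(-1)] = 45/448
L_3(-5/2) = (3/2)·(1/2)·(-13/2)/[(9)·(8)·(1)] = -13/192
Sum: 282·(-65/192) + 122·(585/448) + (-214)·(45/448) + (-438)·(-13/192) = 72

72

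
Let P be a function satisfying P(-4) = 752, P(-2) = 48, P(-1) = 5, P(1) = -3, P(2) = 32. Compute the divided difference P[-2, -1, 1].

P[-2,-1] = (5 - 48) / (-1 - (-2)) = -43
P[-1,1] = (-3 - 5) / (1 - (-1)) = -4
P[-2,-1,1] = (-4 - (-43)) / (1 - (-2)) = 13

13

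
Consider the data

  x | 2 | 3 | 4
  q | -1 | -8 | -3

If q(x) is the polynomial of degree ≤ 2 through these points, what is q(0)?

49

L_0(0) = (-3)·(-4)/[(-1)·(-2)] = 6
L_1(0) = (-2)·(-4)/[(1)·(-1)] = -8
L_2(0) = (-2)·(-3)/[(2)·(1)] = 3
Sum: (-1)·(6) + (-8)·(-8) + (-3)·(3) = 49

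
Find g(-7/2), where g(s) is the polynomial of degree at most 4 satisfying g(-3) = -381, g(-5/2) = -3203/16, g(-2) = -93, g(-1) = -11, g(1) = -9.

-10611/16

L_0(-7/2) = (-1)·(-3/2)·(-5/2)·(-9/2)/[(-1/2)·(-1)·(-2)·(-4)] = 135/32
L_1(-7/2) = (-1/2)·(-3/2)·(-5/2)·(-9/2)/[(1/2)·(-1/2)·(-3/2)·(-7/2)] = -45/7
L_2(-7/2) = (-1/2)·(-1)·(-5/2)·(-9/2)/[(1)·(1/2)·(-1)·(-3)] = 15/4
L_3(-7/2) = (-1/2)·(-1)·(-3/2)·(-9/2)/[(2)·(3/2)·(1)·(-2)] = -9/16
L_4(-7/2) = (-1/2)·(-1)·(-3/2)·(-5/2)/[(4)·(7/2)·(3)·(2)] = 5/224
Sum: (-381)·(135/32) + (-3203/16)·(-45/7) + (-93)·(15/4) + (-11)·(-9/16) + (-9)·(5/224) = -10611/16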